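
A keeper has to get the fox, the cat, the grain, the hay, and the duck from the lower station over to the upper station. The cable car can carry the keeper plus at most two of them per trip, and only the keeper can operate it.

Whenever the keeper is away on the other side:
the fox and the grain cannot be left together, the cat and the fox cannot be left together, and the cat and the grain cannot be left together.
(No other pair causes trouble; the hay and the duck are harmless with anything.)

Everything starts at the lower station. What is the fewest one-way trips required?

Counting alone: the keeper can take at most 2 across per trip to the upper station, so moving all 5 needs at least 3 loaded trips out, with a return between consecutive ones — at least 5 crossings.
The safety rule pushes this higher. Following every safe sequence of crossings, the most of the 5 that can be at the upper station as the cable car arrives there on crossing 5 is 4 — never all 5.
So no plan with fewer than 7 crossings exists, and this one achieves 7:
1. Keeper goes to the upper station with the cat and the fox.
2. Keeper goes back to the lower station with the fox.
3. Keeper goes to the upper station with the fox and the hay.
4. Keeper goes back to the lower station with the fox.
5. Keeper goes to the upper station with the duck and the fox.
6. Keeper goes back to the lower station with the fox.
7. Keeper goes to the upper station with the fox and the grain.

7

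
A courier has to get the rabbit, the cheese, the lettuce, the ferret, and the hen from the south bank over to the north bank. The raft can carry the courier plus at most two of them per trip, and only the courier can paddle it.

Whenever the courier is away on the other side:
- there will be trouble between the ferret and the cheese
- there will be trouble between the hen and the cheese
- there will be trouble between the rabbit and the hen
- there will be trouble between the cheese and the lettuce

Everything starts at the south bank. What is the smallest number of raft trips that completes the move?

Counting alone: the courier can take at most 2 across per trip to the north bank, so moving all 5 needs at least 3 loaded trips out, with a return between consecutive ones — at least 5 crossings.
The plan below uses exactly 5 crossings, so it is optimal:
1. Courier goes to the north bank with the cheese and the rabbit.  [the south bank: the ferret, the hen, the lettuce | the north bank: the cheese, the rabbit]
2. Courier goes back to the south bank alone.  [the south bank: the ferret, the hen, the lettuce | the north bank: the cheese, the rabbit]
3. Courier goes to the north bank with the ferret and the lettuce.  [the south bank: the hen | the north bank: the cheese, the ferret, the lettuce, the rabbit]
4. Courier goes back to the south bank with the cheese.  [the south bank: the cheese, the hen | the north bank: the ferret, the lettuce, the rabbit]
5. Courier goes to the north bank with the cheese and the hen.  [the south bank: — | the north bank: the cheese, the ferret, the hen, the lettuce, the rabbit]

5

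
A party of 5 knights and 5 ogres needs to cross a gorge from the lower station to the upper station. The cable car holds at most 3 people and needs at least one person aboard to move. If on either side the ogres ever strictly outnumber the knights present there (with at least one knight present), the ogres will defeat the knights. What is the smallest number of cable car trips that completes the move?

11

Counting alone: each trip to the upper station takes at most 3 across and each return brings at least 1 back, so after t trips out (and t−1 returns) at most 3t − (t−1) of the 10 are across; that first reaches 10 at t = 5, so at least 9 crossings are needed.
The safety rule pushes this higher. Following every safe sequence of crossings, the most of the 10 that can be at the upper station as the cable car arrives there on crossing 9 is 9 — never all 10.
So no plan with fewer than 11 crossings exists, and this one achieves 11:
1. 2 ogres → the upper station.  (the lower station: 5K 3O; the upper station: 0K 2O)
2. 1 ogre ← the lower station.  (the lower station: 5K 4O; the upper station: 0K 1O)
3. 3 ogres → the upper station.  (the lower station: 5K 1O; the upper station: 0K 4O)
4. 1 ogre ← the lower station.  (the lower station: 5K 2O; the upper station: 0K 3O)
5. 3 knights → the upper station.  (the lower station: 2K 2O; the upper station: 3K 3O)
6. 1 knight and 1 ogre ← the lower station.  (the lower station: 3K 3O; the upper station: 2K 2O)
7. 3 knights → the upper station.  (the lower station: 0K 3O; the upper station: 5K 2O)
8. 1 ogre ← the lower station.  (the lower station: 0K 4O; the upper station: 5K 1O)
9. 2 ogres → the upper station.  (the lower station: 0K 2O; the upper station: 5K 3O)
10. 1 ogre ← the lower station.  (the lower station: 0K 3O; the upper station: 5K 2O)
11. 3 ogres → the upper station.  (the lower station: 0K 0O; the upper station: 5K 5O)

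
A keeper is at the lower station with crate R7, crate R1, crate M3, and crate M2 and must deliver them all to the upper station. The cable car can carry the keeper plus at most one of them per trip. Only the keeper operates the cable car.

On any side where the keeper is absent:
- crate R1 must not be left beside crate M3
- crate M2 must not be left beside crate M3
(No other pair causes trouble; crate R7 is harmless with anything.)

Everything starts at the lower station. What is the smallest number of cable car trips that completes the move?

9

Counting alone: the keeper can take at most 1 across per trip to the upper station, so moving all 4 needs at least 4 loaded trips out, with a return between consecutive ones — at least 7 crossings.
The safety rule pushes this higher. Following every safe sequence of crossings, the most of the 4 that can be at the upper station as the cable car arrives there on crossing 7 is 3 — never all 4.
So no plan with fewer than 9 crossings exists, and this one achieves 9:
1. Keeper goes to the upper station with crate M3.  [the lower station: crate M2, crate R1, crate R7 | the upper station: crate M3]
2. Keeper goes back to the lower station alone.  [the lower station: crate M2, crate R1, crate R7 | the upper station: crate M3]
3. Keeper goes to the upper station with crate R7.  [the lower station: crate M2, crate R1 | the upper station: crate M3, crate R7]
4. Keeper goes back to the lower station alone.  [the lower station: crate M2, crate R1 | the upper station: crate M3, crate R7]
5. Keeper goes to the upper station with crate R1.  [the lower station: crate M2 | the upper station: crate M3, crate R1, crate R7]
6. Keeper goes back to the lower station with crate M3.  [the lower station: crate M2, crate M3 | the upper station: crate R1, crate R7]
7. Keeper goes to the upper station with crate M2.  [the lower station: crate M3 | the upper station: crate M2, crate R1, crate R7]
8. Keeper goes back to the lower station alone.  [the lower station: crate M3 | the upper station: crate M2, crate R1, crate R7]
9. Keeper goes to the upper station with crate M3.  [the lower station: — | the upper station: crate M2, crate M3, crate R1, crate R7]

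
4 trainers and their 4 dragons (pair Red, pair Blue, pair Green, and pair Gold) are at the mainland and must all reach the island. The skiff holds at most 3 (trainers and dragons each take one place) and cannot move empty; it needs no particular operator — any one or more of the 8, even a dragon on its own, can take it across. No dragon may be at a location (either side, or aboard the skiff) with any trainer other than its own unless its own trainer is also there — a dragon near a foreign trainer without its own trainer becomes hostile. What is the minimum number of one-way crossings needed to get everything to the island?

9

Counting alone: each trip to the island takes at most 3 across and each return brings at least 1 back, so after t trips out (and t−1 returns) at most 3t − (t−1) of the 8 are across; that first reaches 8 at t = 4, so at least 7 crossings are needed.
The safety rule pushes this higher. Following every safe sequence of crossings, the most of the 8 that can be at the island as the skiff arrives there on crossing 7 is 7 — never all 8.
So no plan with fewer than 9 crossings exists, and this one achieves 9:
1. dragon Red and trainer Red cross → the island.
2. trainer Red crosses ← the mainland.
3. dragon Blue, trainer Blue, and trainer Red cross → the island.
4. dragon Red and trainer Red cross ← the mainland.
5. trainer Gold, trainer Green, and trainer Red cross → the island.
6. dragon Blue crosses ← the mainland.
7. dragon Blue and dragon Red cross → the island.
8. dragon Red crosses ← the mainland.
9. dragon Gold, dragon Green, and dragon Red cross → the island.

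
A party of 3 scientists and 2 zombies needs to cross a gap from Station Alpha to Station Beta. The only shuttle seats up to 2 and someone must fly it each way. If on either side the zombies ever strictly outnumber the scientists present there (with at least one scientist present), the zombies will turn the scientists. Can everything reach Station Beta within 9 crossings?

Yes

Yes — this plan uses 7 crossings (≤ 9):
1. 2 zombies → Station Beta.  (Station Alpha: 3S 0Z; Station Beta: 0S 2Z)
2. 1 zombie ← Station Alpha.  (Station Alpha: 3S 1Z; Station Beta: 0S 1Z)
3. 2 scientists → Station Beta.  (Station Alpha: 1S 1Z; Station Beta: 2S 1Z)
4. 1 scientist ← Station Alpha.  (Station Alpha: 2S 1Z; Station Beta: 1S 1Z)
5. 1 scientist and 1 zombie → Station Beta.  (Station Alpha: 1S 0Z; Station Beta: 2S 2Z)
6. 1 zombie ← Station Alpha.  (Station Alpha: 1S 1Z; Station Beta: 2S 1Z)
7. 1 scientist and 1 zombie → Station Beta.  (Station Alpha: 0S 0Z; Station Beta: 3S 2Z)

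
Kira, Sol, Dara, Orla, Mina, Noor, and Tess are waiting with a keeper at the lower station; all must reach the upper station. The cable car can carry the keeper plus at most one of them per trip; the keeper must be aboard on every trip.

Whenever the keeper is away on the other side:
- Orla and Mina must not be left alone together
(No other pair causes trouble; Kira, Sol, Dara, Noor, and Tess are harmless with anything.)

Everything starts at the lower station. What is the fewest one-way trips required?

Counting alone: the keeper can take at most 1 across per trip to the upper station, so moving all 7 needs at least 7 loaded trips out, with a return between consecutive ones — at least 13 crossings.
The plan below uses exactly 13 crossings, so it is optimal:
1. Keeper goes to the upper station with Orla.  [the lower station: Dara, Kira, Mina, Noor, Sol, Tess | the upper station: Orla]
2. Keeper goes back to the lower station alone.  [the lower station: Dara, Kira, Mina, Noor, Sol, Tess | the upper station: Orla]
3. Keeper goes to the upper station with Kira.  [the lower station: Dara, Mina, Noor, Sol, Tess | the upper station: Kira, Orla]
4. Keeper goes back to the lower station alone.  [the lower station: Dara, Mina, Noor, Sol, Tess | the upper station: Kira, Orla]
5. Keeper goes to the upper station with Sol.  [the lower station: Dara, Mina, Noor, Tess | the upper station: Kira, Orla, Sol]
6. Keeper goes back to the lower station alone.  [the lower station: Dara, Mina, Noor, Tess | the upper station: Kira, Orla, Sol]
7. Keeper goes to the upper station with Dara.  [the lower station: Mina, Noor, Tess | the upper station: Dara, Kira, Orla, Sol]
8. Keeper goes back to the lower station alone.  [the lower station: Mina, Noor, Tess | the upper station: Dara, Kira, Orla, Sol]
9. Keeper goes to the upper station with Noor.  [the lower station: Mina, Tess | the upper station: Dara, Kira, Noor, Orla, Sol]
10. Keeper goes back to the lower station alone.  [the lower station: Mina, Tess | the upper station: Dara, Kira, Noor, Orla, Sol]
11. Keeper goes to the upper station with Tess.  [the lower station: Mina | the upper station: Dara, Kira, Noor, Orla, Sol, Tess]
12. Keeper goes back to the lower station alone.  [the lower station: Mina | the upper station: Dara, Kira, Noor, Orla, Sol, Tess]
13. Keeper goes to the upper station with Mina.  [the lower station: — | the upper station: Dara, Kira, Mina, Noor, Orla, Sol, Tess]

13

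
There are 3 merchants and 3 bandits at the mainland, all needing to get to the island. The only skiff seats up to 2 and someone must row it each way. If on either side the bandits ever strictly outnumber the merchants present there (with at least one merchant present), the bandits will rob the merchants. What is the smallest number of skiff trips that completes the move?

11

Counting alone: each trip to the island takes at most 2 across and each return brings at least 1 back, so after t trips out (and t−1 returns) at most 2t − (t−1) of the 6 are across; that first reaches 6 at t = 5, so at least 9 crossings are needed.
The safety rule pushes this higher. Following every safe sequence of crossings, the most of the 6 that can be at the island as the skiff arrives there on crossing 9 is 5 — never all 6.
So no plan with fewer than 11 crossings exists, and this one achieves 11:
1. 2 bandits → the island.  (the mainland: 3M 1B; the island: 0M 2B)
2. 1 bandit ← the mainland.  (the mainland: 3M 2B; the island: 0M 1B)
3. 2 bandits → the island.  (the mainland: 3M 0B; the island: 0M 3B)
4. 1 bandit ← the mainland.  (the mainland: 3M 1B; the island: 0M 2B)
5. 2 merchants → the island.  (the mainland: 1M 1B; the island: 2M 2B)
6. 1 merchant and 1 bandit ← the mainland.  (the mainland: 2M 2B; the island: 1M 1B)
7. 2 merchants → the island.  (the mainland: 0M 2B; the island: 3M 1B)
8. 1 bandit ← the mainland.  (the mainland: 0M 3B; the island: 3M 0B)
9. 2 bandits → the island.  (the mainland: 0M 1B; the island: 3M 2B)
10. 1 bandit ← the mainland.  (the mainland: 0M 2B; the island: 3M 1B)
11. 2 bandits → the island.  (the mainland: 0M 0B; the island: 3M 3B)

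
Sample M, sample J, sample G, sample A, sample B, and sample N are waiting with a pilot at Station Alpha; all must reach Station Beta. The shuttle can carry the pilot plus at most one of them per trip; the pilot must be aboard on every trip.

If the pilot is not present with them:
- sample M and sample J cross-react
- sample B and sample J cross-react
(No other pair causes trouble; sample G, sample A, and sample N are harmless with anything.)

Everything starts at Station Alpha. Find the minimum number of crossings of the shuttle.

Counting alone: the pilot can take at most 1 across per trip to Station Beta, so moving all 6 needs at least 6 loaded trips out, with a return between consecutive ones — at least 11 crossings.
The safety rule pushes this higher. Following every safe sequence of crossings, the most of the 6 that can be at Station Beta as the shuttle arrives there on crossing 11 is 5 — never all 6.
So no plan with fewer than 13 crossings exists, and this one achieves 13:
1. Pilot goes to Station Beta with sample J.
2. Pilot goes back to Station Alpha alone.
3. Pilot goes to Station Beta with sample M.
4. Pilot goes back to Station Alpha with sample J.
5. Pilot goes to Station Beta with sample B.
6. Pilot goes back to Station Alpha alone.
7. Pilot goes to Station Beta with sample G.
8. Pilot goes back to Station Alpha alone.
9. Pilot goes to Station Beta with sample A.
10. Pilot goes back to Station Alpha alone.
11. Pilot goes to Station Beta with sample N.
12. Pilot goes back to Station Alpha alone.
13. Pilot goes to Station Beta with sample J.

13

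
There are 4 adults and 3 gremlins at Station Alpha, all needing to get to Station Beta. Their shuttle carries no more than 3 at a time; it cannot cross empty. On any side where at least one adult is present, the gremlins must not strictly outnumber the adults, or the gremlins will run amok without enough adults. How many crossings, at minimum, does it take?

5

Counting alone: each trip to Station Beta takes at most 3 across and each return brings at least 1 back, so after t trips out (and t−1 returns) at most 3t − (t−1) of the 7 are across; that first reaches 7 at t = 3, so at least 5 crossings are needed.
The plan below uses exactly 5 crossings, so it is optimal:
1. 3 gremlins → Station Beta.  (Station Alpha: 4A 0G; Station Beta: 0A 3G)
2. 1 gremlin ← Station Alpha.  (Station Alpha: 4A 1G; Station Beta: 0A 2G)
3. 3 adults → Station Beta.  (Station Alpha: 1A 1G; Station Beta: 3A 2G)
4. 1 adult ← Station Alpha.  (Station Alpha: 2A 1G; Station Beta: 2A 2G)
5. 2 adults and 1 gremlin → Station Beta.  (Station Alpha: 0A 0G; Station Beta: 4A 3G)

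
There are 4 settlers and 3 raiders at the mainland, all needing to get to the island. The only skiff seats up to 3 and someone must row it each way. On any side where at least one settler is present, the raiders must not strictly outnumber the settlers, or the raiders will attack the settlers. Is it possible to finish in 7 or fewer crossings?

Yes

Yes — this plan uses 5 crossings (≤ 7):
1. 3 raiders → the island.  (the mainland: 4S 0R; the island: 0S 3R)
2. 1 raider ← the mainland.  (the mainland: 4S 1R; the island: 0S 2R)
3. 3 settlers → the island.  (the mainland: 1S 1R; the island: 3S 2R)
4. 1 settler ← the mainland.  (the mainland: 2S 1R; the island: 2S 2R)
5. 2 settlers and 1 raider → the island.  (the mainland: 0S 0R; the island: 4S 3R)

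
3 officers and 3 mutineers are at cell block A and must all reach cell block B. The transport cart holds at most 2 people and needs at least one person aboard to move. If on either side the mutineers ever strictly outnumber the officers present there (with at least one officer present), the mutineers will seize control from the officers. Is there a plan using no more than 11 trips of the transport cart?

Yes

Yes — this plan uses 11 crossings (≤ 11):
1. 2 mutineers → cell block B.  (cell block A: 3O 1M; cell block B: 0O 2M)
2. 1 mutineer ← cell block A.  (cell block A: 3O 2M; cell block B: 0O 1M)
3. 2 mutineers → cell block B.  (cell block A: 3O 0M; cell block B: 0O 3M)
4. 1 mutineer ← cell block A.  (cell block A: 3O 1M; cell block B: 0O 2M)
5. 2 officers → cell block B.  (cell block A: 1O 1M; cell block B: 2O 2M)
6. 1 officer and 1 mutineer ← cell block A.  (cell block A: 2O 2M; cell block B: 1O 1M)
7. 2 officers → cell block B.  (cell block A: 0O 2M; cell block B: 3O 1M)
8. 1 mutineer ← cell block A.  (cell block A: 0O 3M; cell block B: 3O 0M)
9. 2 mutineers → cell block B.  (cell block A: 0O 1M; cell block B: 3O 2M)
10. 1 mutineer ← cell block A.  (cell block A: 0O 2M; cell block B: 3O 1M)
11. 2 mutineers → cell block B.  (cell block A: 0O 0M; cell block B: 3O 3M)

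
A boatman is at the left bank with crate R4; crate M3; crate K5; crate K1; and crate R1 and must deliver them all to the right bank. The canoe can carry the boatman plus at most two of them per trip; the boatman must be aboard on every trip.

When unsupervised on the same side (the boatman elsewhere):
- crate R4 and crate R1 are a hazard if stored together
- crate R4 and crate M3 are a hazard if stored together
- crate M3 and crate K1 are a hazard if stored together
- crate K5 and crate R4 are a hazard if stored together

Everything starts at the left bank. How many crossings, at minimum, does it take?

Counting alone: the boatman can take at most 2 across per trip to the right bank, so moving all 5 needs at least 3 loaded trips out, with a return between consecutive ones — at least 5 crossings.
The plan below uses exactly 5 crossings, so it is optimal:
1. Boatman goes to the right bank with crate M3 and crate R4.  [the left bank: crate K1, crate K5, crate R1 | the right bank: crate M3, crate R4]
2. Boatman goes back to the left bank with crate R4.  [the left bank: crate K1, crate K5, crate R1, crate R4 | the right bank: crate M3]
3. Boatman goes to the right bank with crate K5 and crate R1.  [the left bank: crate K1, crate R4 | the right bank: crate K5, crate M3, crate R1]
4. Boatman goes back to the left bank alone.  [the left bank: crate K1, crate R4 | the right bank: crate K5, crate M3, crate R1]
5. Boatman goes to the right bank with crate K1 and crate R4.  [the left bank: — | the right bank: crate K1, crate K5, crate M3, crate R1, crate R4]

5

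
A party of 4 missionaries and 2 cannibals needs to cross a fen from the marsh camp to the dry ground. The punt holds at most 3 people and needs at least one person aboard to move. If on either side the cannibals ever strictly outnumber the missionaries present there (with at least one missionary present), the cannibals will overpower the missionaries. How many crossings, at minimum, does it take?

5

Counting alone: each trip to the dry ground takes at most 3 across and each return brings at least 1 back, so after t trips out (and t−1 returns) at most 3t − (t−1) of the 6 are across; that first reaches 6 at t = 3, so at least 5 crossings are needed.
The plan below uses exactly 5 crossings, so it is optimal:
1. 2 cannibals → the dry ground.  (the marsh camp: 4M 0C; the dry ground: 0M 2C)
2. 1 cannibal ← the marsh camp.  (the marsh camp: 4M 1C; the dry ground: 0M 1C)
3. 2 missionaries and 1 cannibal → the dry ground.  (the marsh camp: 2M 0C; the dry ground: 2M 2C)
4. 1 cannibal ← the marsh camp.  (the marsh camp: 2M 1C; the dry ground: 2M 1C)
5. 2 missionaries and 1 cannibal → the dry ground.  (the marsh camp: 0M 0C; the dry ground: 4M 2C)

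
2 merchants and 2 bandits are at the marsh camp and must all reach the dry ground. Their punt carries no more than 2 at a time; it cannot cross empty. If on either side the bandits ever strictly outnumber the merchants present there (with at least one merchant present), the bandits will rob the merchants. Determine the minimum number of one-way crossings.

Counting alone: each trip to the dry ground takes at most 2 across and each return brings at least 1 back, so after t trips out (and t−1 returns) at most 2t − (t−1) of the 4 are across; that first reaches 4 at t = 3, so at least 5 crossings are needed.
The plan below uses exactly 5 crossings, so it is optimal:
1. 2 bandits → the dry ground.  (the marsh camp: 2M 0B; the dry ground: 0M 2B)
2. 1 bandit ← the marsh camp.  (the marsh camp: 2M 1B; the dry ground: 0M 1B)
3. 2 merchants → the dry ground.  (the marsh camp: 0M 1B; the dry ground: 2M 1B)
4. 1 bandit ← the marsh camp.  (the marsh camp: 0M 2B; the dry ground: 2M 0B)
5. 2 bandits → the dry ground.  (the marsh camp: 0M 0B; the dry ground: 2M 2B)

5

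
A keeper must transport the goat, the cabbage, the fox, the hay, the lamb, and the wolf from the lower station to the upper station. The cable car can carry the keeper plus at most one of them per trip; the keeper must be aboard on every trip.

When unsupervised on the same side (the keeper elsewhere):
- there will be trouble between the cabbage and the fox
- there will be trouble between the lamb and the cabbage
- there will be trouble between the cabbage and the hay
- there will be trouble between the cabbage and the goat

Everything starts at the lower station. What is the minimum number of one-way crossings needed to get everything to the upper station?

impossible

Following every safe sequence of crossings from the start, the most of the 6 that can be at the upper station as the cable car arrives there on crossings 1, 3, 5 is 1, 2, 3 respectively; the best ever achieved is 3 of 6.
From crossing 7 on, no configuration arises that was not already reachable earlier: only 22 distinct safe configurations (who is on which side, and where the cable car is) can ever be reached, none of them has everyone across, and every continuation just revisits them. So no valid plan exists.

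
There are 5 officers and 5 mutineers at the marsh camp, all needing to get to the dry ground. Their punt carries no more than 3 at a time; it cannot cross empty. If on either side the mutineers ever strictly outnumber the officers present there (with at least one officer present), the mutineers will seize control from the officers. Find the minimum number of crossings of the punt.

Counting alone: each trip to the dry ground takes at most 3 across and each return brings at least 1 back, so after t trips out (and t−1 returns) at most 3t − (t−1) of the 10 are across; that first reaches 10 at t = 5, so at least 9 crossings are needed.
The safety rule pushes this higher. Following every safe sequence of crossings, the most of the 10 that can be at the dry ground as the punt arrives there on crossing 9 is 9 — never all 10.
So no plan with fewer than 11 crossings exists, and this one achieves 11:
1. 2 mutineers → the dry ground.  (the marsh camp: 5O 3M; the dry ground: 0O 2M)
2. 1 mutineer ← the marsh camp.  (the marsh camp: 5O 4M; the dry ground: 0O 1M)
3. 3 mutineers → the dry ground.  (the marsh camp: 5O 1M; the dry ground: 0O 4M)
4. 1 mutineer ← the marsh camp.  (the marsh camp: 5O 2M; the dry ground: 0O 3M)
5. 3 officers → the dry ground.  (the marsh camp: 2O 2M; the dry ground: 3O 3M)
6. 1 officer and 1 mutineer ← the marsh camp.  (the marsh camp: 3O 3M; the dry ground: 2O 2M)
7. 3 officers → the dry ground.  (the marsh camp: 0O 3M; the dry ground: 5O 2M)
8. 1 mutineer ← the marsh camp.  (the marsh camp: 0O 4M; the dry ground: 5O 1M)
9. 2 mutineers → the dry ground.  (the marsh camp: 0O 2M; the dry ground: 5O 3M)
10. 1 mutineer ← the marsh camp.  (the marsh camp: 0O 3M; the dry ground: 5O 2M)
11. 3 mutineers → the dry ground.  (the marsh camp: 0O 0M; the dry ground: 5O 5M)

11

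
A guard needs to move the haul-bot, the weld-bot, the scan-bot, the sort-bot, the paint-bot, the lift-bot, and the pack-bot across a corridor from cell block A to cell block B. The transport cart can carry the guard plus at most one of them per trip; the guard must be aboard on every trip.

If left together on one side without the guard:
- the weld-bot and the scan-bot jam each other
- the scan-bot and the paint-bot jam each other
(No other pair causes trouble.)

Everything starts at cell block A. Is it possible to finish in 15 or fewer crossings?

Yes — this plan uses 15 crossings (≤ 15):
1. Guard goes to cell block B with the scan-bot.
2. Guard goes back to cell block A alone.
3. Guard goes to cell block B with the haul-bot.
4. Guard goes back to cell block A alone.
5. Guard goes to cell block B with the weld-bot.
6. Guard goes back to cell block A with the scan-bot.
7. Guard goes to cell block B with the paint-bot.
8. Guard goes back to cell block A alone.
9. Guard goes to cell block B with the sort-bot.
10. Guard goes back to cell block A alone.
11. Guard goes to cell block B with the lift-bot.
12. Guard goes back to cell block A alone.
13. Guard goes to cell block B with the pack-bot.
14. Guard goes back to cell block A alone.
15. Guard goes to cell block B with the scan-bot.

Yes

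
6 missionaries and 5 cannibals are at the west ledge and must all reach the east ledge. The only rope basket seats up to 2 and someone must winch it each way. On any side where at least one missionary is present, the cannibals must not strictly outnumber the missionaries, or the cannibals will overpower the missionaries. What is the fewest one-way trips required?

19

Counting alone: each trip to the east ledge takes at most 2 across and each return brings at least 1 back, so after t trips out (and t−1 returns) at most 2t − (t−1) of the 11 are across; that first reaches 11 at t = 10, so at least 19 crossings are needed.
The plan below uses exactly 19 crossings, so it is optimal:
1. 2 cannibals → the east ledge.  (the west ledge: 6M 3C; the east ledge: 0M 2C)
2. 1 cannibal ← the west ledge.  (the west ledge: 6M 4C; the east ledge: 0M 1C)
3. 2 cannibals → the east ledge.  (the west ledge: 6M 2C; the east ledge: 0M 3C)
4. 1 cannibal ← the west ledge.  (the west ledge: 6M 3C; the east ledge: 0M 2C)
5. 2 missionaries → the east ledge.  (the west ledge: 4M 3C; the east ledge: 2M 2C)
6. 1 cannibal ← the west ledge.  (the west ledge: 4M 4C; the east ledge: 2M 1C)
7. 1 missionary and 1 cannibal → the east ledge.  (the west ledge: 3M 3C; the east ledge: 3M 2C)
8. 1 missionary ← the west ledge.  (the west ledge: 4M 3C; the east ledge: 2M 2C)
9. 1 missionary and 1 cannibal → the east ledge.  (the west ledge: 3M 2C; the east ledge: 3M 3C)
10. 1 cannibal ← the west ledge.  (the west ledge: 3M 3C; the east ledge: 3M 2C)
11. 1 missionary and 1 cannibal → the east ledge.  (the west ledge: 2M 2C; the east ledge: 4M 3C)
12. 1 missionary ← the west ledge.  (the west ledge: 3M 2C; the east ledge: 3M 3C)
13. 1 missionary and 1 cannibal → the east ledge.  (the west ledge: 2M 1C; the east ledge: 4M 4C)
14. 1 cannibal ← the west ledge.  (the west ledge: 2M 2C; the east ledge: 4M 3C)
15. 1 missionary and 1 cannibal → the east ledge.  (the west ledge: 1M 1C; the east ledge: 5M 4C)
16. 1 missionary ← the west ledge.  (the west ledge: 2M 1C; the east ledge: 4M 4C)
17. 1 missionary and 1 cannibal → the east ledge.  (the west ledge: 1M 0C; the east ledge: 5M 5C)
18. 1 cannibal ← the west ledge.  (the west ledge: 1M 1C; the east ledge: 5M 4C)
19. 1 missionary and 1 cannibal → the east ledge.  (the west ledge: 0M 0C; the east ledge: 6M 5C)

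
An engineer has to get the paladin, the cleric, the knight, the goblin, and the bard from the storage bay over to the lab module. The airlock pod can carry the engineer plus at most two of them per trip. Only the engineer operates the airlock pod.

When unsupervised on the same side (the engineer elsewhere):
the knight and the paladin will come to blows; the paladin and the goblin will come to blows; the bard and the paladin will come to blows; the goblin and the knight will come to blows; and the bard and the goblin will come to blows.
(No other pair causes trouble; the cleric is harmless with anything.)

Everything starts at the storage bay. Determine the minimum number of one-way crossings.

7

Counting alone: the engineer can take at most 2 across per trip to the lab module, so moving all 5 needs at least 3 loaded trips out, with a return between consecutive ones — at least 5 crossings.
The safety rule pushes this higher. Following every safe sequence of crossings, the most of the 5 that can be at the lab module as the airlock pod arrives there on crossing 5 is 4 — never all 5.
So no plan with fewer than 7 crossings exists, and this one achieves 7:
1. Engineer goes to the lab module with the goblin and the paladin.
2. Engineer goes back to the storage bay with the paladin.
3. Engineer goes to the lab module with the cleric and the paladin.
4. Engineer goes back to the storage bay with the paladin.
5. Engineer goes to the lab module with the bard and the knight.
6. Engineer goes back to the storage bay with the goblin.
7. Engineer goes to the lab module with the goblin and the paladin.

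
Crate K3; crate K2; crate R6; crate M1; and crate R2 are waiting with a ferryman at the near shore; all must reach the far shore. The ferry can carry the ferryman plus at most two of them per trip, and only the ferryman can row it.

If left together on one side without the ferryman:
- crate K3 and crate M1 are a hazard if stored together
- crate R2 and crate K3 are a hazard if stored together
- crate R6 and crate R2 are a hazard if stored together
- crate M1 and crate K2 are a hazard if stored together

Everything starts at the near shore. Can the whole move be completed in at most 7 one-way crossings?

Yes

Yes — this plan uses 7 crossings (≤ 7):
1. Ferryman goes to the far shore with crate M1 and crate R2.  [the near shore: crate K2, crate K3, crate R6 | the far shore: crate M1, crate R2]
2. Ferryman goes back to the near shore alone.  [the near shore: crate K2, crate K3, crate R6 | the far shore: crate M1, crate R2]
3. Ferryman goes to the far shore with crate K3.  [the near shore: crate K2, crate R6 | the far shore: crate K3, crate M1, crate R2]
4. Ferryman goes back to the near shore with crate M1 and crate R2.  [the near shore: crate K2, crate M1, crate R2, crate R6 | the far shore: crate K3]
5. Ferryman goes to the far shore with crate K2 and crate R6.  [the near shore: crate M1, crate R2 | the far shore: crate K2, crate K3, crate R6]
6. Ferryman goes back to the near shore alone.  [the near shore: crate M1, crate R2 | the far shore: crate K2, crate K3, crate R6]
7. Ferryman goes to the far shore with crate M1 and crate R2.  [the near shore: — | the far shore: crate K2, crate K3, crate M1, crate R2, crate R6]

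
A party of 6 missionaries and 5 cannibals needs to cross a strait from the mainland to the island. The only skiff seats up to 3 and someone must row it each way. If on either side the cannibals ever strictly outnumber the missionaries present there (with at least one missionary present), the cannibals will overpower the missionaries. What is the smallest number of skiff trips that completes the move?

Counting alone: each trip to the island takes at most 3 across and each return brings at least 1 back, so after t trips out (and t−1 returns) at most 3t − (t−1) of the 11 are across; that first reaches 11 at t = 5, so at least 9 crossings are needed.
The plan below uses exactly 9 crossings, so it is optimal:
1. 3 cannibals → the island.  (the mainland: 6M 2C; the island: 0M 3C)
2. 1 cannibal ← the mainland.  (the mainland: 6M 3C; the island: 0M 2C)
3. 3 missionaries → the island.  (the mainland: 3M 3C; the island: 3M 2C)
4. 1 missionary ← the mainland.  (the mainland: 4M 3C; the island: 2M 2C)
5. 2 missionaries and 1 cannibal → the island.  (the mainland: 2M 2C; the island: 4M 3C)
6. 1 missionary ← the mainland.  (the mainland: 3M 2C; the island: 3M 3C)
7. 2 missionaries and 1 cannibal → the island.  (the mainland: 1M 1C; the island: 5M 4C)
8. 1 missionary ← the mainland.  (the mainland: 2M 1C; the island: 4M 4C)
9. 2 missionaries and 1 cannibal → the island.  (the mainland: 0M 0C; the island: 6M 5C)

9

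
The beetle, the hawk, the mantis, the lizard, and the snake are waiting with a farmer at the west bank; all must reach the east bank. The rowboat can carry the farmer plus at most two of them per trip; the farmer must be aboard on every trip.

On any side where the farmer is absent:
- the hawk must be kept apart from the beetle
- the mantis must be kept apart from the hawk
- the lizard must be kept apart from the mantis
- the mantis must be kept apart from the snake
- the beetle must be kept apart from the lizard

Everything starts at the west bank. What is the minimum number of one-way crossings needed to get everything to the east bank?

Counting alone: the farmer can take at most 2 across per trip to the east bank, so moving all 5 needs at least 3 loaded trips out, with a return between consecutive ones — at least 5 crossings.
The safety rule pushes this higher. Following every safe sequence of crossings, the most of the 5 that can be at the east bank as the rowboat arrives there on crossing 5 is 4 — never all 5.
So no plan with fewer than 7 crossings exists, and this one achieves 7:
1. Farmer goes to the east bank with the beetle and the mantis.  [the west bank: the hawk, the lizard, the snake | the east bank: the beetle, the mantis]
2. Farmer goes back to the west bank alone.  [the west bank: the hawk, the lizard, the snake | the east bank: the beetle, the mantis]
3. Farmer goes to the east bank with the hawk.  [the west bank: the lizard, the snake | the east bank: the beetle, the hawk, the mantis]
4. Farmer goes back to the west bank with the beetle and the mantis.  [the west bank: the beetle, the lizard, the mantis, the snake | the east bank: the hawk]
5. Farmer goes to the east bank with the lizard and the snake.  [the west bank: the beetle, the mantis | the east bank: the hawk, the lizard, the snake]
6. Farmer goes back to the west bank alone.  [the west bank: the beetle, the mantis | the east bank: the hawk, the lizard, the snake]
7. Farmer goes to the east bank with the beetle and the mantis.  [the west bank: — | the east bank: the beetle, the hawk, the lizard, the mantis, the snake]

7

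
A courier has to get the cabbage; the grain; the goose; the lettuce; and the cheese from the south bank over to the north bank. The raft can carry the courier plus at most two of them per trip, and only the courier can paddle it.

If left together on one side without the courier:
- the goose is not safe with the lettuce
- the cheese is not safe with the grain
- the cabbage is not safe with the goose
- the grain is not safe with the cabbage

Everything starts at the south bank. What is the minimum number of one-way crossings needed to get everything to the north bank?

7

Counting alone: the courier can take at most 2 across per trip to the north bank, so moving all 5 needs at least 3 loaded trips out, with a return between consecutive ones — at least 5 crossings.
The safety rule pushes this higher. Following every safe sequence of crossings, the most of the 5 that can be at the north bank as the raft arrives there on crossing 5 is 4 — never all 5.
So no plan with fewer than 7 crossings exists, and this one achieves 7:
1. Courier goes to the north bank with the goose and the grain.
2. Courier goes back to the south bank alone.
3. Courier goes to the north bank with the cabbage.
4. Courier goes back to the south bank with the goose and the grain.
5. Courier goes to the north bank with the cheese and the lettuce.
6. Courier goes back to the south bank alone.
7. Courier goes to the north bank with the goose and the grain.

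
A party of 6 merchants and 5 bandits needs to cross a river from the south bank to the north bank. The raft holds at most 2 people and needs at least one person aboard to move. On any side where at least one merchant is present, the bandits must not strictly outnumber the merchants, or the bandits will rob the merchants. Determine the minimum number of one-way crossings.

Counting alone: each trip to the north bank takes at most 2 across and each return brings at least 1 back, so after t trips out (and t−1 returns) at most 2t − (t−1) of the 11 are across; that first reaches 11 at t = 10, so at least 19 crossings are needed.
The plan below uses exactly 19 crossings, so it is optimal:
1. 2 bandits → the north bank.  (the south bank: 6M 3B; the north bank: 0M 2B)
2. 1 bandit ← the south bank.  (the south bank: 6M 4B; the north bank: 0M 1B)
3. 2 bandits → the north bank.  (the south bank: 6M 2B; the north bank: 0M 3B)
4. 1 bandit ← the south bank.  (the south bank: 6M 3B; the north bank: 0M 2B)
5. 2 merchants → the north bank.  (the south bank: 4M 3B; the north bank: 2M 2B)
6. 1 bandit ← the south bank.  (the south bank: 4M 4B; the north bank: 2M 1B)
7. 1 merchant and 1 bandit → the north bank.  (the south bank: 3M 3B; the north bank: 3M 2B)
8. 1 merchant ← the south bank.  (the south bank: 4M 3B; the north bank: 2M 2B)
9. 1 merchant and 1 bandit → the north bank.  (the south bank: 3M 2B; the north bank: 3M 3B)
10. 1 bandit ← the south bank.  (the south bank: 3M 3B; the north bank: 3M 2B)
11. 1 merchant and 1 bandit → the north bank.  (the south bank: 2M 2B; the north bank: 4M 3B)
12. 1 merchant ← the south bank.  (the south bank: 3M 2B; the north bank: 3M 3B)
13. 1 merchant and 1 bandit → the north bank.  (the south bank: 2M 1B; the north bank: 4M 4B)
14. 1 bandit ← the south bank.  (the south bank: 2M 2B; the north bank: 4M 3B)
15. 1 merchant and 1 bandit → the north bank.  (the south bank: 1M 1B; the north bank: 5M 4B)
16. 1 merchant ← the south bank.  (the south bank: 2M 1B; the north bank: 4M 4B)
17. 1 merchant and 1 bandit → the north bank.  (the south bank: 1M 0B; the north bank: 5M 5B)
18. 1 bandit ← the south bank.  (the south bank: 1M 1B; the north bank: 5M 4B)
19. 1 merchant and 1 bandit → the north bank.  (the south bank: 0M 0B; the north bank: 6M 5B)

19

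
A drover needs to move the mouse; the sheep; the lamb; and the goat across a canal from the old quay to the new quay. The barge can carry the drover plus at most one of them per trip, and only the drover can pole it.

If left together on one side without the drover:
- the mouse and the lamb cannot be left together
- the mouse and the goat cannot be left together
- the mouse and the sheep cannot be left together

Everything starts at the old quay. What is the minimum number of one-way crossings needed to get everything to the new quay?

impossible

Following every safe sequence of crossings from the start, the most of the 4 that can be at the new quay as the barge arrives there on crossings 1, 3 is 1, 2 respectively; the best ever achieved is 2 of 4.
From crossing 5 on, no configuration arises that was not already reachable earlier: only 9 distinct safe configurations (who is on which side, and where the barge is) can ever be reached, none of them has everyone across, and every continuation just revisits them. So no valid plan exists.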